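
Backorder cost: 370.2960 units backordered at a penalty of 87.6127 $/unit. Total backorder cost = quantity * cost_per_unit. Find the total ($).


Total = 370.2960 * 87.6127 = 32442.6324

32442.6324 $


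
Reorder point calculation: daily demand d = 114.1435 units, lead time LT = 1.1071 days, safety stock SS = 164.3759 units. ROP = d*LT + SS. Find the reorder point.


d*LT = 114.1435 * 1.1071 = 126.3683
ROP = 126.3683 + 164.3759 = 290.7442

290.7442 units


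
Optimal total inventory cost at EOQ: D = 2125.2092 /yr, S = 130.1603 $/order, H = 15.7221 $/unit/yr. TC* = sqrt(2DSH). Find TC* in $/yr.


2*D*S*H = 8698027.5346
TC* = sqrt(8698027.5346) = 2949.2419

2949.2419 $/yr


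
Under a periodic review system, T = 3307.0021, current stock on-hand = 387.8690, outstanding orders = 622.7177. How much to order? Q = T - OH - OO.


Inventory position = OH + OO = 387.8690 + 622.7177 = 1010.5867
Q = 3307.0021 - 1010.5867 = 2296.4154

2296.4154 units


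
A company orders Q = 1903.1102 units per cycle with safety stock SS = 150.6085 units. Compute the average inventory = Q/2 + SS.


Q/2 = 951.5551
Avg = 951.5551 + 150.6085 = 1102.1636

1102.1636 units


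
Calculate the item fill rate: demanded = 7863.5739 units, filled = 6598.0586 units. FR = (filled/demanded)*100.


FR = 6598.0586 / 7863.5739 * 100 = 83.9066

83.9066%


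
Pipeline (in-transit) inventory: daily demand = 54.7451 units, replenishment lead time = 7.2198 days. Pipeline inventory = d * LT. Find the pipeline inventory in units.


Pipeline = 54.7451 * 7.2198 = 395.2487

395.2487 units


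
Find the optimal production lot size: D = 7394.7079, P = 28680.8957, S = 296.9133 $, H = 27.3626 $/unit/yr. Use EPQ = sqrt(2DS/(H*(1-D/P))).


1 - D/P = 1 - 0.2578 = 0.7422
H*(1-D/P) = 20.3078
2DS = 4391174.2503
EPQ = sqrt(216231.0863) = 465.0065

465.0065 units


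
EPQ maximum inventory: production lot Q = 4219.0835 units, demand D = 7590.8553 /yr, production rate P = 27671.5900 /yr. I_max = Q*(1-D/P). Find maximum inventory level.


D/P = 0.2743
1 - D/P = 0.7257
I_max = 4219.0835 * 0.7257 = 3061.7068

3061.7068 units


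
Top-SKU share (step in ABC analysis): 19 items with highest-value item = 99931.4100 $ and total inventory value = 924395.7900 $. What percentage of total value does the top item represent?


Top item = 99931.4100
Total = 924395.7900
Percentage = 99931.4100 / 924395.7900 * 100 = 10.8105

10.8105%


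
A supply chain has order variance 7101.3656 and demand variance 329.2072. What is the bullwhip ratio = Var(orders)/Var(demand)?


BW = 7101.3656 / 329.2072 = 21.5711

21.5711


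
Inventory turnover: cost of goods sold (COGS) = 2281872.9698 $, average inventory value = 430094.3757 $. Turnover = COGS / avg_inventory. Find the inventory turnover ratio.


Turnover = 2281872.9698 / 430094.3757 = 5.3055

5.3055


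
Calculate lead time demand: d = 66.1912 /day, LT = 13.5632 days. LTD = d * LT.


LTD = 66.1912 * 13.5632 = 897.7645

897.7645 units


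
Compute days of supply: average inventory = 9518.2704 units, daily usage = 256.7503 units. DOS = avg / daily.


DOS = 9518.2704 / 256.7503 = 37.0721

37.0721 days


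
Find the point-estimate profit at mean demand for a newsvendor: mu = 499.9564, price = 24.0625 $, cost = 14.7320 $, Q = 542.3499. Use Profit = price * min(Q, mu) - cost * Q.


Sales at mu = min(542.3499, 499.9564) = 499.9564
Revenue = 24.0625 * 499.9564 = 12030.2009
Total cost = 14.7320 * 542.3499 = 7989.8987
Profit = 12030.2009 - 7989.8987 = 4040.3021

4040.3021 $


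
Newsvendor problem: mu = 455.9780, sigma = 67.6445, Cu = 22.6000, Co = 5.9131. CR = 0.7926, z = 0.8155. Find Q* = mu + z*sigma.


CR = Cu/(Cu+Co) = 22.6000/(22.6000+5.9131) = 0.7926
z = 0.8155
Q* = 455.9780 + 0.8155 * 67.6445 = 511.1421

511.1421 units


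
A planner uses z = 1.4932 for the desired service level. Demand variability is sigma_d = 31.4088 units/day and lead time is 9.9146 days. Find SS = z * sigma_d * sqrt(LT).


sqrt(LT) = sqrt(9.9146) = 3.1487
SS = 1.4932 * 31.4088 * 3.1487 = 147.6750

147.6750 units


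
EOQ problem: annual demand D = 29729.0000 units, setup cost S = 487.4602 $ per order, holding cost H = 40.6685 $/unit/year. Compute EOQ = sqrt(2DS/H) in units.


2*D*S = 2 * 29729.0000 * 487.4602 = 28983408.5716
2*D*S/H = 712674.6394
EOQ = sqrt(712674.6394) = 844.2006

844.2006 units


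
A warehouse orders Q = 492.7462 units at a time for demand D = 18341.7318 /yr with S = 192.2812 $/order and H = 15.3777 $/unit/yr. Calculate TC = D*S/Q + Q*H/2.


Ordering cost = D*S/Q = 7157.3768
Holding cost = Q*H/2 = 3788.6516
TC = 7157.3768 + 3788.6516 = 10946.0284

10946.0284 $/yr


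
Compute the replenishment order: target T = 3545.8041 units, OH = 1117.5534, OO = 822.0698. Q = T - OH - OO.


Inventory position = OH + OO = 1117.5534 + 822.0698 = 1939.6232
Q = 3545.8041 - 1939.6232 = 1606.1809

1606.1809 units


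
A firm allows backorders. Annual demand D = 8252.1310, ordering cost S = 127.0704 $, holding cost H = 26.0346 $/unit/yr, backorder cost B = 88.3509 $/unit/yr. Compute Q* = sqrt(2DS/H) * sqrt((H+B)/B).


sqrt(2DS/H) = 283.8212
sqrt((H+B)/B) = 1.1378
Q* = 283.8212 * 1.1378 = 322.9422

322.9422 units


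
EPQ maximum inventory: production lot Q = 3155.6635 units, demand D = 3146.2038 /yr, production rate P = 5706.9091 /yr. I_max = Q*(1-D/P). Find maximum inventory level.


D/P = 0.5513
1 - D/P = 0.4487
I_max = 3155.6635 * 0.4487 = 1415.9546

1415.9546 units


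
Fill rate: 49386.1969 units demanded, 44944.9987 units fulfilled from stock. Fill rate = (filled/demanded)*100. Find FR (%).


FR = 44944.9987 / 49386.1969 * 100 = 91.0072

91.0072%


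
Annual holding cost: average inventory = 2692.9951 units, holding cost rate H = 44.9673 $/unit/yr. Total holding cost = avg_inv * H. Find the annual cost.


Cost = 2692.9951 * 44.9673 = 121096.7186

121096.7186 $/yr


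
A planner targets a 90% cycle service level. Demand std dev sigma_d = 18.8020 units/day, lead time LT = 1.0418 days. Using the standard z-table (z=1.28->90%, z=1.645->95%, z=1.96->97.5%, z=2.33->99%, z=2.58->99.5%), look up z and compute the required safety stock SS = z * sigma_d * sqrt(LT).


From the table, SL = 90% corresponds to z = 1.28
sqrt(LT) = sqrt(1.0418) = 1.0207
SS = 1.28 * 18.8020 * 1.0207 = 24.5644

24.5644 units


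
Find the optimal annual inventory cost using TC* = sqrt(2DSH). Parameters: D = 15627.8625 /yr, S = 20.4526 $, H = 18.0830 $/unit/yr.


2*D*S*H = 11559753.7902
TC* = sqrt(11559753.7902) = 3399.9638

3399.9638 $/yr


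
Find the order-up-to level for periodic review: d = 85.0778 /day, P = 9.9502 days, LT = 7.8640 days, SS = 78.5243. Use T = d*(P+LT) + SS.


P + LT = 17.8142
d*(P+LT) = 85.0778 * 17.8142 = 1515.5929
T = 1515.5929 + 78.5243 = 1594.1172

1594.1172 units


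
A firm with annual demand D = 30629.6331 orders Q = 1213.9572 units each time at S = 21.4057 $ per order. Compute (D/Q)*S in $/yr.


Number of orders = D/Q = 25.2312
Cost = 25.2312 * 21.4057 = 540.0921

540.0921 $/yr


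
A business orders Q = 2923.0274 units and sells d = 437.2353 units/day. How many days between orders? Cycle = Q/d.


Cycle = 2923.0274 / 437.2353 = 6.6853

6.6853 days


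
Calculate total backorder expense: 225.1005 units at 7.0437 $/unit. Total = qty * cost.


Total = 225.1005 * 7.0437 = 1585.5404

1585.5404 $


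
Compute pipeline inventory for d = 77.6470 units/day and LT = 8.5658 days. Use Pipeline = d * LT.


Pipeline = 77.6470 * 8.5658 = 665.1087

665.1087 units


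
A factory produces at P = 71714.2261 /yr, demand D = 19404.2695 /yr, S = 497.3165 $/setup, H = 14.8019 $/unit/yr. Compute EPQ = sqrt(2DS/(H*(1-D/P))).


1 - D/P = 1 - 0.2706 = 0.7294
H*(1-D/P) = 10.7968
2DS = 19300126.7856
EPQ = sqrt(1787572.4493) = 1337.0013

1337.0013 units


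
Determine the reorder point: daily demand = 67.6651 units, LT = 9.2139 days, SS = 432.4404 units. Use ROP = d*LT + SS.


d*LT = 67.6651 * 9.2139 = 623.4595
ROP = 623.4595 + 432.4404 = 1055.8999

1055.8999 units


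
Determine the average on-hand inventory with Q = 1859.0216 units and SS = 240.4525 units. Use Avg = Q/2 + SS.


Q/2 = 929.5108
Avg = 929.5108 + 240.4525 = 1169.9633

1169.9633 units


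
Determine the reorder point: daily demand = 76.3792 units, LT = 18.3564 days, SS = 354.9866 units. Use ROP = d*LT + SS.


d*LT = 76.3792 * 18.3564 = 1402.0471
ROP = 1402.0471 + 354.9866 = 1757.0337

1757.0337 units


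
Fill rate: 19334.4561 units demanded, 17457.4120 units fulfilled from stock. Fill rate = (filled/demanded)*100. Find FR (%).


FR = 17457.4120 / 19334.4561 * 100 = 90.2917

90.2917%


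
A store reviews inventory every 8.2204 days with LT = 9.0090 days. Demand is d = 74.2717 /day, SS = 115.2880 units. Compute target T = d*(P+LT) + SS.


P + LT = 17.2294
d*(P+LT) = 74.2717 * 17.2294 = 1279.6568
T = 1279.6568 + 115.2880 = 1394.9448

1394.9448 units


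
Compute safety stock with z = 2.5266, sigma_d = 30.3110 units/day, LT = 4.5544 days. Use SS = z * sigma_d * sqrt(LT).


sqrt(LT) = sqrt(4.5544) = 2.1341
SS = 2.5266 * 30.3110 * 2.1341 = 163.4377

163.4377 units


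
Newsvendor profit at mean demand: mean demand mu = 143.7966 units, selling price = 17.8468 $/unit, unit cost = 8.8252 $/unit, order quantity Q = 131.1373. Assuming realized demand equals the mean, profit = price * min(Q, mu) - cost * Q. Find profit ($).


Sales at mu = min(131.1373, 143.7966) = 131.1373
Revenue = 17.8468 * 131.1373 = 2340.3812
Total cost = 8.8252 * 131.1373 = 1157.3129
Profit = 2340.3812 - 1157.3129 = 1183.0683

1183.0683 $


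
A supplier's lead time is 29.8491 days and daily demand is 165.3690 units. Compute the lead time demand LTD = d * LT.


LTD = 165.3690 * 29.8491 = 4936.1158

4936.1158 units


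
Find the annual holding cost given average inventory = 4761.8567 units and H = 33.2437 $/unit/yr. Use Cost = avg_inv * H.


Cost = 4761.8567 * 33.2437 = 158301.7356

158301.7356 $/yr


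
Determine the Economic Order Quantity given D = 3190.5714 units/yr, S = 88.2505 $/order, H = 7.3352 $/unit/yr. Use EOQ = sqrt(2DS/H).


2*D*S = 2 * 3190.5714 * 88.2505 = 563139.0427
2*D*S/H = 76772.1456
EOQ = sqrt(76772.1456) = 277.0779

277.0779 units


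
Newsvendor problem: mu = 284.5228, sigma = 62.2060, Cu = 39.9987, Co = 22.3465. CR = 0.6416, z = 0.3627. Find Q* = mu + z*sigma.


CR = Cu/(Cu+Co) = 39.9987/(39.9987+22.3465) = 0.6416
z = 0.3627
Q* = 284.5228 + 0.3627 * 62.2060 = 307.0849

307.0849 units


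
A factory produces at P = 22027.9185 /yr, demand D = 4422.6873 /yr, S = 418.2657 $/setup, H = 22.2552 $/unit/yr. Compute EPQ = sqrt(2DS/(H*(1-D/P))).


1 - D/P = 1 - 0.2008 = 0.7992
H*(1-D/P) = 17.7869
2DS = 3699716.7988
EPQ = sqrt(208002.5735) = 456.0730

456.0730 units


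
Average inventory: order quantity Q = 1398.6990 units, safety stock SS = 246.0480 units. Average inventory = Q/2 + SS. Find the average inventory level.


Q/2 = 699.3495
Avg = 699.3495 + 246.0480 = 945.3975

945.3975 units


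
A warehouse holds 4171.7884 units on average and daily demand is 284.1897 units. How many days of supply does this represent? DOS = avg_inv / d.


DOS = 4171.7884 / 284.1897 = 14.6796

14.6796 days


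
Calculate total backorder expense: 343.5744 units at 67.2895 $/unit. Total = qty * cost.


Total = 343.5744 * 67.2895 = 23118.9496

23118.9496 $


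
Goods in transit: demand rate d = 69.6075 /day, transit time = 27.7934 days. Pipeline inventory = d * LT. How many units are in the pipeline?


Pipeline = 69.6075 * 27.7934 = 1934.6291

1934.6291 units


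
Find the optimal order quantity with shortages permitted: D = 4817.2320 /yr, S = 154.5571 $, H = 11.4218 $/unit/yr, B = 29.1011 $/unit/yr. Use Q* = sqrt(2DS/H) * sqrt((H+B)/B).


sqrt(2DS/H) = 361.0696
sqrt((H+B)/B) = 1.1800
Q* = 361.0696 * 1.1800 = 426.0755

426.0755 units


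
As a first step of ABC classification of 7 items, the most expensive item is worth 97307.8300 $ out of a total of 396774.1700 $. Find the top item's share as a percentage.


Top item = 97307.8300
Total = 396774.1700
Percentage = 97307.8300 / 396774.1700 * 100 = 24.5247

24.5247%


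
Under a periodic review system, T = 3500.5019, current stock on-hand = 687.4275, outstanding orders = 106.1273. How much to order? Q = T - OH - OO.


Inventory position = OH + OO = 687.4275 + 106.1273 = 793.5548
Q = 3500.5019 - 793.5548 = 2706.9471

2706.9471 units


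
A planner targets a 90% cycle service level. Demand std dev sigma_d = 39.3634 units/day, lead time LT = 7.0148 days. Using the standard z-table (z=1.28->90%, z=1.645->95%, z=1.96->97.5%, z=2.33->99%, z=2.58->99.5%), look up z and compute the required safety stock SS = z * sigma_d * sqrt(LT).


From the table, SL = 90% corresponds to z = 1.28
sqrt(LT) = sqrt(7.0148) = 2.6485
SS = 1.28 * 39.3634 * 2.6485 = 133.4474

133.4474 units


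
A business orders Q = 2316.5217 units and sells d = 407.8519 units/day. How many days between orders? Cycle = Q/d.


Cycle = 2316.5217 / 407.8519 = 5.6798

5.6798 days


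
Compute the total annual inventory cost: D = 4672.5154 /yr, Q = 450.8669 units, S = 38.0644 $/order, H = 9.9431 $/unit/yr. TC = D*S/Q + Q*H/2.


Ordering cost = D*S/Q = 394.4767
Holding cost = Q*H/2 = 2241.5073
TC = 394.4767 + 2241.5073 = 2635.9841

2635.9841 $/yr


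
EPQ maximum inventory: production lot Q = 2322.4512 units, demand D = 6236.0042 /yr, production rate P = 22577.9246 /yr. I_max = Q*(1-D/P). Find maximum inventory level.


D/P = 0.2762
1 - D/P = 0.7238
I_max = 2322.4512 * 0.7238 = 1680.9921

1680.9921 units


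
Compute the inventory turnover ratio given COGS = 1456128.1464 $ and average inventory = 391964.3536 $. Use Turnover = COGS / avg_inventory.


Turnover = 1456128.1464 / 391964.3536 = 3.7150

3.7150


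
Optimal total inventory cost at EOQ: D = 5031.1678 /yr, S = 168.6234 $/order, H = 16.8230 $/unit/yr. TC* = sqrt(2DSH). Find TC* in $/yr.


2*D*S*H = 28544345.1862
TC* = sqrt(28544345.1862) = 5342.6908

5342.6908 $/yr


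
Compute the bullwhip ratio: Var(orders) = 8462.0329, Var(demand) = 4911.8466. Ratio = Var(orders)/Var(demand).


BW = 8462.0329 / 4911.8466 = 1.7228

1.7228


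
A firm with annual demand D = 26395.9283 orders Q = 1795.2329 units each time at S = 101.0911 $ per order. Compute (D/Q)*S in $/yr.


Number of orders = D/Q = 14.7033
Cost = 14.7033 * 101.0911 = 1486.3773

1486.3773 $/yr


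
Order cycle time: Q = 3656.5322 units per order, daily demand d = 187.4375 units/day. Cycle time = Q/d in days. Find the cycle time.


Cycle = 3656.5322 / 187.4375 = 19.5080

19.5080 days


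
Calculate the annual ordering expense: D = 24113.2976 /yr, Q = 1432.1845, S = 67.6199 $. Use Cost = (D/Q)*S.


Number of orders = D/Q = 16.8367
Cost = 16.8367 * 67.6199 = 1138.4977

1138.4977 $/yr


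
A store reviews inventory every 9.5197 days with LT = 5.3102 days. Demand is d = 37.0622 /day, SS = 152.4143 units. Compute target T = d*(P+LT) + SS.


P + LT = 14.8299
d*(P+LT) = 37.0622 * 14.8299 = 549.6287
T = 549.6287 + 152.4143 = 702.0430

702.0430 units


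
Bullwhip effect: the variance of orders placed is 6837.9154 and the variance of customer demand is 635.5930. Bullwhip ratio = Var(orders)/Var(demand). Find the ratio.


BW = 6837.9154 / 635.5930 = 10.7583

10.7583


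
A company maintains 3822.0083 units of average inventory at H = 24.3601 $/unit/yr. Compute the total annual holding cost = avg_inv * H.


Cost = 3822.0083 * 24.3601 = 93104.5044

93104.5044 $/yr


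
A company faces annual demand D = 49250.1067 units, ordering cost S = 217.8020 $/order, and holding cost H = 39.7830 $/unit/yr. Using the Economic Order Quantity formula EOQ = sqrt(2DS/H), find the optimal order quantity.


2*D*S = 2 * 49250.1067 * 217.8020 = 21453543.4789
2*D*S/H = 539264.0947
EOQ = sqrt(539264.0947) = 734.3460

734.3460 units


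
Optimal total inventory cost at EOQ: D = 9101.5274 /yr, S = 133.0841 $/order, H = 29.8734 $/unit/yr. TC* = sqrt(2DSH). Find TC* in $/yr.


2*D*S*H = 72369421.7541
TC* = sqrt(72369421.7541) = 8507.0219

8507.0219 $/yr


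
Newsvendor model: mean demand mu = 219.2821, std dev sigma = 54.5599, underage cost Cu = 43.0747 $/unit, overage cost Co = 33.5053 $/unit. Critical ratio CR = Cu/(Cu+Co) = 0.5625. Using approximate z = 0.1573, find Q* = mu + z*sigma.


CR = Cu/(Cu+Co) = 43.0747/(43.0747+33.5053) = 0.5625
z = 0.1573
Q* = 219.2821 + 0.1573 * 54.5599 = 227.8644

227.8644 units


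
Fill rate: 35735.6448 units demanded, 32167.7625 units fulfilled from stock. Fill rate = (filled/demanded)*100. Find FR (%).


FR = 32167.7625 / 35735.6448 * 100 = 90.0159

90.0159%


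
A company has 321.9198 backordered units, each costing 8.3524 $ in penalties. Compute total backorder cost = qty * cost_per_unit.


Total = 321.9198 * 8.3524 = 2688.8029

2688.8029 $


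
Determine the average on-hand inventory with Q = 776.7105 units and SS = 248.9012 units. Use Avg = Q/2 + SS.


Q/2 = 388.3553
Avg = 388.3553 + 248.9012 = 637.2564

637.2564 units


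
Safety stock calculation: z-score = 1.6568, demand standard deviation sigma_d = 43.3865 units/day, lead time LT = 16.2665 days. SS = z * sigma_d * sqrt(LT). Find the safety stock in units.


sqrt(LT) = sqrt(16.2665) = 4.0332
SS = 1.6568 * 43.3865 * 4.0332 = 289.9157

289.9157 units


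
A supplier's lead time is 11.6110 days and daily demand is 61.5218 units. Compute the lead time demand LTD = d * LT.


LTD = 61.5218 * 11.6110 = 714.3296

714.3296 units


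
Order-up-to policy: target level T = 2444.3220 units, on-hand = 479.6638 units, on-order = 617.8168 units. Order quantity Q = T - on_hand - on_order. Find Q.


Inventory position = OH + OO = 479.6638 + 617.8168 = 1097.4806
Q = 2444.3220 - 1097.4806 = 1346.8414

1346.8414 units


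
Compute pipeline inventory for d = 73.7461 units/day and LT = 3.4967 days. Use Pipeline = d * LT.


Pipeline = 73.7461 * 3.4967 = 257.8680

257.8680 units


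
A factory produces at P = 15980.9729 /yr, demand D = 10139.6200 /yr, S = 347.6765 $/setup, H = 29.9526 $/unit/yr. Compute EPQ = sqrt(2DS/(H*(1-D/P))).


1 - D/P = 1 - 0.6345 = 0.3655
H*(1-D/P) = 10.9483
2DS = 7050615.1859
EPQ = sqrt(643994.6445) = 802.4928

802.4928 units


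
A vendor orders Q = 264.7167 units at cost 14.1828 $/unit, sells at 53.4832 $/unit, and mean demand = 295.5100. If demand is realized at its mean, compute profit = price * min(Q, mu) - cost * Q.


Sales at mu = min(264.7167, 295.5100) = 264.7167
Revenue = 53.4832 * 264.7167 = 14157.8962
Total cost = 14.1828 * 264.7167 = 3754.4240
Profit = 14157.8962 - 3754.4240 = 10403.4722

10403.4722 $


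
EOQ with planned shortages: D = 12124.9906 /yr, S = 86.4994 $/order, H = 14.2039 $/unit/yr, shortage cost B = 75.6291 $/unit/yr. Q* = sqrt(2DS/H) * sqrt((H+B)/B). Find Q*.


sqrt(2DS/H) = 384.2894
sqrt((H+B)/B) = 1.0899
Q* = 384.2894 * 1.0899 = 418.8244

418.8244 units


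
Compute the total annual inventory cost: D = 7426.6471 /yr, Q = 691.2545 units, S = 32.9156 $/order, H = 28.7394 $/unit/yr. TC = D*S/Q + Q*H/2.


Ordering cost = D*S/Q = 353.6361
Holding cost = Q*H/2 = 9933.1198
TC = 353.6361 + 9933.1198 = 10286.7559

10286.7559 $/yr


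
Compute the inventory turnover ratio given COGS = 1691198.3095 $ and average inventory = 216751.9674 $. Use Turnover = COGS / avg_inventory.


Turnover = 1691198.3095 / 216751.9674 = 7.8025

7.8025


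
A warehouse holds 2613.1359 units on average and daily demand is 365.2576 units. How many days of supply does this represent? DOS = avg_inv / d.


DOS = 2613.1359 / 365.2576 = 7.1542

7.1542 days


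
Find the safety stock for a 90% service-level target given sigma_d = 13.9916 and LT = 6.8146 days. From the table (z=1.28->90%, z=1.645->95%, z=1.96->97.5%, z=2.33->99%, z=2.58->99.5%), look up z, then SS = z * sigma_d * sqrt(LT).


From the table, SL = 90% corresponds to z = 1.28
sqrt(LT) = sqrt(6.8146) = 2.6105
SS = 1.28 * 13.9916 * 2.6105 = 46.7517

46.7517 units


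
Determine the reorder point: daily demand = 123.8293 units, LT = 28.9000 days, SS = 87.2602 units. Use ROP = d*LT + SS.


d*LT = 123.8293 * 28.9000 = 3578.6668
ROP = 3578.6668 + 87.2602 = 3665.9270

3665.9270 units


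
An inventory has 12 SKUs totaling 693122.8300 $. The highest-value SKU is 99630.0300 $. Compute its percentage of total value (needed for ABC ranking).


Top item = 99630.0300
Total = 693122.8300
Percentage = 99630.0300 / 693122.8300 * 100 = 14.3741

14.3741%


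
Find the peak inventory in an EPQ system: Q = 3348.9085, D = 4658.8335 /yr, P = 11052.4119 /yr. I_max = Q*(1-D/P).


D/P = 0.4215
1 - D/P = 0.5785
I_max = 3348.9085 * 0.5785 = 1937.2703

1937.2703 units


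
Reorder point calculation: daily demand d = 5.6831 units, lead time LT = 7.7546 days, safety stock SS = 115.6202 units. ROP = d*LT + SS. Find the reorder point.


d*LT = 5.6831 * 7.7546 = 44.0702
ROP = 44.0702 + 115.6202 = 159.6904

159.6904 units


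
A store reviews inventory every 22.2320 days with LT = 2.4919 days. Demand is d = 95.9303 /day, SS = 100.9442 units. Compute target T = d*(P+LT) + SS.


P + LT = 24.7239
d*(P+LT) = 95.9303 * 24.7239 = 2371.7711
T = 2371.7711 + 100.9442 = 2472.7153

2472.7153 units


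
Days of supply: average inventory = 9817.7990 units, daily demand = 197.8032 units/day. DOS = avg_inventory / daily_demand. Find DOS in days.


DOS = 9817.7990 / 197.8032 = 49.6342

49.6342 days


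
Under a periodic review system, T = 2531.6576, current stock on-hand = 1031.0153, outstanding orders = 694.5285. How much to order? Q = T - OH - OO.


Inventory position = OH + OO = 1031.0153 + 694.5285 = 1725.5438
Q = 2531.6576 - 1725.5438 = 806.1138

806.1138 units


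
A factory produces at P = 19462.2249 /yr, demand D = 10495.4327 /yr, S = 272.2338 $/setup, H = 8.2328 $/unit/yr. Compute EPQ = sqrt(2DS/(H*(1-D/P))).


1 - D/P = 1 - 0.5393 = 0.4607
H*(1-D/P) = 3.7931
2DS = 5714423.0531
EPQ = sqrt(1506538.3986) = 1227.4113

1227.4113 units


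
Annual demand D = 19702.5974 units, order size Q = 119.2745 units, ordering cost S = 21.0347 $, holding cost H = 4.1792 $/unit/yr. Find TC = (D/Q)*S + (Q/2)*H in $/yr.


Ordering cost = D*S/Q = 3474.6591
Holding cost = Q*H/2 = 249.2360
TC = 3474.6591 + 249.2360 = 3723.8951

3723.8951 $/yr


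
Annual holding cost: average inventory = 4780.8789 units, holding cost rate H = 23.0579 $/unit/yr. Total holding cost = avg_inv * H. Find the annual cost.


Cost = 4780.8789 * 23.0579 = 110237.0276

110237.0276 $/yr


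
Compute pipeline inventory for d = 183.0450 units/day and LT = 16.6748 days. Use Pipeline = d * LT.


Pipeline = 183.0450 * 16.6748 = 3052.2388

3052.2388 units


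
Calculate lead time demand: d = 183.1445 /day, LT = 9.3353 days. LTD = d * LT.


LTD = 183.1445 * 9.3353 = 1709.7089

1709.7089 units


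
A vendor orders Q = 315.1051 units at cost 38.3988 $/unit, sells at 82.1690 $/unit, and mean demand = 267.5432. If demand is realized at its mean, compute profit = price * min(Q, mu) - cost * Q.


Sales at mu = min(315.1051, 267.5432) = 267.5432
Revenue = 82.1690 * 267.5432 = 21983.7572
Total cost = 38.3988 * 315.1051 = 12099.6577
Profit = 21983.7572 - 12099.6577 = 9884.0995

9884.0995 $


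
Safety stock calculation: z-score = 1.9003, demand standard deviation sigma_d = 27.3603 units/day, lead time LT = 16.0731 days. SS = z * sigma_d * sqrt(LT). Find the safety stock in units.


sqrt(LT) = sqrt(16.0731) = 4.0091
SS = 1.9003 * 27.3603 * 4.0091 = 208.4457

208.4457 units


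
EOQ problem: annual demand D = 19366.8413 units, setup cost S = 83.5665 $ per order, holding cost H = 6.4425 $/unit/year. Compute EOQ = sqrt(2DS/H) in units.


2*D*S = 2 * 19366.8413 * 83.5665 = 3236838.2870
2*D*S/H = 502419.6022
EOQ = sqrt(502419.6022) = 708.8156

708.8156 units


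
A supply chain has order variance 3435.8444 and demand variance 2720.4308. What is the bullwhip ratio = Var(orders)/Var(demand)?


BW = 3435.8444 / 2720.4308 = 1.2630

1.2630


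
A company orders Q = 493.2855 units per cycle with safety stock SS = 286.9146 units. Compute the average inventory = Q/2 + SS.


Q/2 = 246.6428
Avg = 246.6428 + 286.9146 = 533.5574

533.5574 units


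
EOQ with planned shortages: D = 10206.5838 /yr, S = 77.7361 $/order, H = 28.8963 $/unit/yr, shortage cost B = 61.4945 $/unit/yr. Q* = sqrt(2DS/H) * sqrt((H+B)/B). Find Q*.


sqrt(2DS/H) = 234.3395
sqrt((H+B)/B) = 1.2124
Q* = 234.3395 * 1.2124 = 284.1119

284.1119 units


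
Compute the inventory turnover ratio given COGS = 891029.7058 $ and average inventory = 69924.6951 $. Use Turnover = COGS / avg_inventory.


Turnover = 891029.7058 / 69924.6951 = 12.7427

12.7427


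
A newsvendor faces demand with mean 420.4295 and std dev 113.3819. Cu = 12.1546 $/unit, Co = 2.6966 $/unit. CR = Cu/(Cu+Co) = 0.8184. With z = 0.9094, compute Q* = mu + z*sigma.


CR = Cu/(Cu+Co) = 12.1546/(12.1546+2.6966) = 0.8184
z = 0.9094
Q* = 420.4295 + 0.9094 * 113.3819 = 523.5390

523.5390 units


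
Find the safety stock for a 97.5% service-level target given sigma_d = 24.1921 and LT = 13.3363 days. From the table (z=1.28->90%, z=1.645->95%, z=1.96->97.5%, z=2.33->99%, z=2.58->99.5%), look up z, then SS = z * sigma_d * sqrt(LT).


From the table, SL = 97.5% corresponds to z = 1.96
sqrt(LT) = sqrt(13.3363) = 3.6519
SS = 1.96 * 24.1921 * 3.6519 = 173.1599

173.1599 units


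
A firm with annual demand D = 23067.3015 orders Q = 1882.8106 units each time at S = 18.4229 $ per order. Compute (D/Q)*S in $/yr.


Number of orders = D/Q = 12.2515
Cost = 12.2515 * 18.4229 = 225.7086

225.7086 $/yr


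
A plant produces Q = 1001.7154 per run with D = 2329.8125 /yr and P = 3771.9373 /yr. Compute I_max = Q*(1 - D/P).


D/P = 0.6177
1 - D/P = 0.3823
I_max = 1001.7154 * 0.3823 = 382.9859

382.9859 units


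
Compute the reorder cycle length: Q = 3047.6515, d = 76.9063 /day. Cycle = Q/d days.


Cycle = 3047.6515 / 76.9063 = 39.6281

39.6281 days


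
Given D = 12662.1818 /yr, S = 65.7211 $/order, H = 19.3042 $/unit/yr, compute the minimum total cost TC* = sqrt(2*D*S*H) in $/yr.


2*D*S*H = 32128849.3782
TC* = sqrt(32128849.3782) = 5668.2316

5668.2316 $/yr


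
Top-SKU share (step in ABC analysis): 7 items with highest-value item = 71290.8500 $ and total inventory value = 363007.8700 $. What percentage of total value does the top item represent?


Top item = 71290.8500
Total = 363007.8700
Percentage = 71290.8500 / 363007.8700 * 100 = 19.6389

19.6389%


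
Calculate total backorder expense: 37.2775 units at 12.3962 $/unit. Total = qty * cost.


Total = 37.2775 * 12.3962 = 462.0993

462.0993 $


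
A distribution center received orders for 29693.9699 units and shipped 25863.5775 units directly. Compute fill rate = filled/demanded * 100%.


FR = 25863.5775 / 29693.9699 * 100 = 87.1004

87.1004%


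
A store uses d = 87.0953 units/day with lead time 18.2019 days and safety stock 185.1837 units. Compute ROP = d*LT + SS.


d*LT = 87.0953 * 18.2019 = 1585.2999
ROP = 1585.2999 + 185.1837 = 1770.4836

1770.4836 units


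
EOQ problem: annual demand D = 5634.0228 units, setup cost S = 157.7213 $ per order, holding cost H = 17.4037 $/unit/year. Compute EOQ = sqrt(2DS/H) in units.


2*D*S = 2 * 5634.0228 * 157.7213 = 1777210.8005
2*D*S/H = 102116.8373
EOQ = sqrt(102116.8373) = 319.5573

319.5573 units


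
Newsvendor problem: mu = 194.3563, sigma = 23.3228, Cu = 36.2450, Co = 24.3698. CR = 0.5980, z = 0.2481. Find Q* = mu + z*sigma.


CR = Cu/(Cu+Co) = 36.2450/(36.2450+24.3698) = 0.5980
z = 0.2481
Q* = 194.3563 + 0.2481 * 23.3228 = 200.1427

200.1427 units


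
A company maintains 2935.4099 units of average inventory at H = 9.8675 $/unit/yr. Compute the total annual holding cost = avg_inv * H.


Cost = 2935.4099 * 9.8675 = 28965.1572

28965.1572 $/yr


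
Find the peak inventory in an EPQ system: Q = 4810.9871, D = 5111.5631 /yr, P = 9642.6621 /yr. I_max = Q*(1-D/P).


D/P = 0.5301
1 - D/P = 0.4699
I_max = 4810.9871 * 0.4699 = 2260.6889

2260.6889 units


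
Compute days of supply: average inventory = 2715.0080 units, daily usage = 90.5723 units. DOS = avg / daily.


DOS = 2715.0080 / 90.5723 = 29.9761

29.9761 days


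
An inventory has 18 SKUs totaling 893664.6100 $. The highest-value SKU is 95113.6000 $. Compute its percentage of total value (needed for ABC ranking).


Top item = 95113.6000
Total = 893664.6100
Percentage = 95113.6000 / 893664.6100 * 100 = 10.6431

10.6431%


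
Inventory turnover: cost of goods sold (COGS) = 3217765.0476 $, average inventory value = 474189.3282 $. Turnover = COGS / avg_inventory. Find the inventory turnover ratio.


Turnover = 3217765.0476 / 474189.3282 = 6.7858

6.7858


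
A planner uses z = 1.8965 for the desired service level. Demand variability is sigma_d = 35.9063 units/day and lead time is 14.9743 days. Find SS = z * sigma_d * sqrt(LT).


sqrt(LT) = sqrt(14.9743) = 3.8697
SS = 1.8965 * 35.9063 * 3.8697 = 263.5098

263.5098 units


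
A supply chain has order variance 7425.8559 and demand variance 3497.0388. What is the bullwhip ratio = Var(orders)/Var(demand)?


BW = 7425.8559 / 3497.0388 = 2.1235

2.1235


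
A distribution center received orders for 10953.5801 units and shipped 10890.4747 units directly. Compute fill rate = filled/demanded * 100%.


FR = 10890.4747 / 10953.5801 * 100 = 99.4239

99.4239%


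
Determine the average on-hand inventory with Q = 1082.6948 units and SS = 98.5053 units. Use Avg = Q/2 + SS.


Q/2 = 541.3474
Avg = 541.3474 + 98.5053 = 639.8527

639.8527 units


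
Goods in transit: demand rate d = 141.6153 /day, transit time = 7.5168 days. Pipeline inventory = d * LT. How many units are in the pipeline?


Pipeline = 141.6153 * 7.5168 = 1064.4939

1064.4939 units


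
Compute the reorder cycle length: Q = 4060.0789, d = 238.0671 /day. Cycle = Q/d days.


Cycle = 4060.0789 / 238.0671 = 17.0543

17.0543 days


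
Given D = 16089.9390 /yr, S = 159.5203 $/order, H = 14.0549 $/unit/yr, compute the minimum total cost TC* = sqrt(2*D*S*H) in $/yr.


2*D*S*H = 72148633.6695
TC* = sqrt(72148633.6695) = 8494.0352

8494.0352 $/yr


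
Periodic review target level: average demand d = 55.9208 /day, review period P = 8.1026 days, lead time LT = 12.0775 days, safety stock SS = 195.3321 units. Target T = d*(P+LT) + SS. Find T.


P + LT = 20.1801
d*(P+LT) = 55.9208 * 20.1801 = 1128.4873
T = 1128.4873 + 195.3321 = 1323.8194

1323.8194 units


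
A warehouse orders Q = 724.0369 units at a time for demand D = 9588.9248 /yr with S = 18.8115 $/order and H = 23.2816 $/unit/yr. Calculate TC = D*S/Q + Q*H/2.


Ordering cost = D*S/Q = 249.1338
Holding cost = Q*H/2 = 8428.3687
TC = 249.1338 + 8428.3687 = 8677.5025

8677.5025 $/yr


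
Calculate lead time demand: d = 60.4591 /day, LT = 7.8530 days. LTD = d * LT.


LTD = 60.4591 * 7.8530 = 474.7853

474.7853 units


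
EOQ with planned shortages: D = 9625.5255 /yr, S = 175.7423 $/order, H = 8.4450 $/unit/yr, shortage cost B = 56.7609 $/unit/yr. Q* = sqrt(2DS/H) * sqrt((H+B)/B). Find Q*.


sqrt(2DS/H) = 632.9444
sqrt((H+B)/B) = 1.0718
Q* = 632.9444 * 1.0718 = 678.3977

678.3977 units


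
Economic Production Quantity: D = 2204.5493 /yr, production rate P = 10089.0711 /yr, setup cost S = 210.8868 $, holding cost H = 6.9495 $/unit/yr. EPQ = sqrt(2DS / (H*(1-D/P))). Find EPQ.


1 - D/P = 1 - 0.2185 = 0.7815
H*(1-D/P) = 5.4310
2DS = 929820.6946
EPQ = sqrt(171206.9825) = 413.7717

413.7717 units


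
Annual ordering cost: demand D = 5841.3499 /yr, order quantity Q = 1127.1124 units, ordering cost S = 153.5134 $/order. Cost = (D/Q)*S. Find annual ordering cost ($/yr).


Number of orders = D/Q = 5.1826
Cost = 5.1826 * 153.5134 = 795.5954

795.5954 $/yr


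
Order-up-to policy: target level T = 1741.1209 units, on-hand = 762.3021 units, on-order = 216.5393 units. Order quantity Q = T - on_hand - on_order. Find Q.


Inventory position = OH + OO = 762.3021 + 216.5393 = 978.8414
Q = 1741.1209 - 978.8414 = 762.2795

762.2795 units


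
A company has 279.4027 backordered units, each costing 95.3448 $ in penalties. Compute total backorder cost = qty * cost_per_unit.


Total = 279.4027 * 95.3448 = 26639.5946

26639.5946 $


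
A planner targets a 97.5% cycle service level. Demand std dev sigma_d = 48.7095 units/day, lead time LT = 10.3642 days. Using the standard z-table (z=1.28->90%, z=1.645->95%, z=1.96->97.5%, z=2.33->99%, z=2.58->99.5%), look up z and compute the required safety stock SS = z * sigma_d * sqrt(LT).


From the table, SL = 97.5% corresponds to z = 1.96
sqrt(LT) = sqrt(10.3642) = 3.2193
SS = 1.96 * 48.7095 * 3.2193 = 307.3531

307.3531 units


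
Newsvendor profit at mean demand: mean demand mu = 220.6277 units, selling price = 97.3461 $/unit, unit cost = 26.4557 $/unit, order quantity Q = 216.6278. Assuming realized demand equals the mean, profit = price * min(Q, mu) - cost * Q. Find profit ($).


Sales at mu = min(216.6278, 220.6277) = 216.6278
Revenue = 97.3461 * 216.6278 = 21087.8715
Total cost = 26.4557 * 216.6278 = 5731.0401
Profit = 21087.8715 - 5731.0401 = 15356.8314

15356.8314 $


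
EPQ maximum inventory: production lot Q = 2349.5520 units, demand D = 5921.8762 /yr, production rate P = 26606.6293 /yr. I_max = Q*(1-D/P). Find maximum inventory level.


D/P = 0.2226
1 - D/P = 0.7774
I_max = 2349.5520 * 0.7774 = 1826.6088

1826.6088 units


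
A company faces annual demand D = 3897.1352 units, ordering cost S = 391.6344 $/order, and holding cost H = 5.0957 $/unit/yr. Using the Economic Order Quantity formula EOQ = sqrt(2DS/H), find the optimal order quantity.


2*D*S = 2 * 3897.1352 * 391.6344 = 3052504.4115
2*D*S/H = 599035.3458
EOQ = sqrt(599035.3458) = 773.9737

773.9737 units


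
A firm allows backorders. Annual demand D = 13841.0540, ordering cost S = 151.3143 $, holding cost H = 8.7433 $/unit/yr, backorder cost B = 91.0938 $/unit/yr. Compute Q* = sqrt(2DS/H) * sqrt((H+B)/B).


sqrt(2DS/H) = 692.1526
sqrt((H+B)/B) = 1.0469
Q* = 692.1526 * 1.0469 = 724.6085

724.6085 units


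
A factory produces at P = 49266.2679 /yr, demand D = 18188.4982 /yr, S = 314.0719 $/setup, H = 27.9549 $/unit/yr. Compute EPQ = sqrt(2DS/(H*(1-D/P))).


1 - D/P = 1 - 0.3692 = 0.6308
H*(1-D/P) = 17.6343
2DS = 11424992.3756
EPQ = sqrt(647884.8072) = 804.9129

804.9129 units


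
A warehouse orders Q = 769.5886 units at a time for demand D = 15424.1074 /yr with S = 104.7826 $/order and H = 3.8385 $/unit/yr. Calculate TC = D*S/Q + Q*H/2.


Ordering cost = D*S/Q = 2100.0546
Holding cost = Q*H/2 = 1477.0329
TC = 2100.0546 + 1477.0329 = 3577.0875

3577.0875 $/yr


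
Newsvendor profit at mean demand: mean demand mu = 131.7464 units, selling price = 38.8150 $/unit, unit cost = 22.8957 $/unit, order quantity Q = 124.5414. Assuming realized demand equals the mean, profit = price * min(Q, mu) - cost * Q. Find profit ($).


Sales at mu = min(124.5414, 131.7464) = 124.5414
Revenue = 38.8150 * 124.5414 = 4834.0744
Total cost = 22.8957 * 124.5414 = 2851.4625
Profit = 4834.0744 - 2851.4625 = 1982.6119

1982.6119 $


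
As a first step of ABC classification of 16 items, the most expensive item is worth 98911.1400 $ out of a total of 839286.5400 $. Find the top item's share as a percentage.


Top item = 98911.1400
Total = 839286.5400
Percentage = 98911.1400 / 839286.5400 * 100 = 11.7851

11.7851%


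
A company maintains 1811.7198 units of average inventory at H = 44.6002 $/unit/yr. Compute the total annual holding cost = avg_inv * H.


Cost = 1811.7198 * 44.6002 = 80803.0654

80803.0654 $/yr


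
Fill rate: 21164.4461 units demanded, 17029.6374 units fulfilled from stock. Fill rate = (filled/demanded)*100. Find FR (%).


FR = 17029.6374 / 21164.4461 * 100 = 80.4634

80.4634%


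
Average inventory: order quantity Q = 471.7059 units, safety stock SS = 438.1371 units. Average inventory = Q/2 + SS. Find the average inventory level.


Q/2 = 235.8529
Avg = 235.8529 + 438.1371 = 673.9900

673.9900 units


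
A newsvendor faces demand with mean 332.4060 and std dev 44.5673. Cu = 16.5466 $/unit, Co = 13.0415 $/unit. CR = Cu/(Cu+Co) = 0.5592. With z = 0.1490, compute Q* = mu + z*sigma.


CR = Cu/(Cu+Co) = 16.5466/(16.5466+13.0415) = 0.5592
z = 0.1490
Q* = 332.4060 + 0.1490 * 44.5673 = 339.0465

339.0465 units


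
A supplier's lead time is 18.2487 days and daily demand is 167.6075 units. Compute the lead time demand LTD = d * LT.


LTD = 167.6075 * 18.2487 = 3058.6190

3058.6190 units


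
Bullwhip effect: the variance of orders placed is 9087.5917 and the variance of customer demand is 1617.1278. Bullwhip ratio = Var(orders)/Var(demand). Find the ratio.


BW = 9087.5917 / 1617.1278 = 5.6196

5.6196


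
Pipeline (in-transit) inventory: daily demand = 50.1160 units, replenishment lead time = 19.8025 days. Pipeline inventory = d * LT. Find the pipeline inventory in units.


Pipeline = 50.1160 * 19.8025 = 992.4221

992.4221 units


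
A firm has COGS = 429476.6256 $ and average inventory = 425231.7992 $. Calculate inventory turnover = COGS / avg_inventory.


Turnover = 429476.6256 / 425231.7992 = 1.0100

1.0100


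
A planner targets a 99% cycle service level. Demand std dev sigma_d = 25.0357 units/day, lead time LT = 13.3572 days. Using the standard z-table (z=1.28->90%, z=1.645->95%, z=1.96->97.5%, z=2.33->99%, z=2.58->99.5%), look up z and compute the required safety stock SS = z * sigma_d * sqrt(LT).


From the table, SL = 99% corresponds to z = 2.33
sqrt(LT) = sqrt(13.3572) = 3.6548
SS = 2.33 * 25.0357 * 3.6548 = 213.1932

213.1932 units


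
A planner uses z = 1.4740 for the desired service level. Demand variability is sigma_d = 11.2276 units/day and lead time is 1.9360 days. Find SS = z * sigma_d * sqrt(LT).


sqrt(LT) = sqrt(1.9360) = 1.3914
SS = 1.4740 * 11.2276 * 1.3914 = 23.0270

23.0270 units


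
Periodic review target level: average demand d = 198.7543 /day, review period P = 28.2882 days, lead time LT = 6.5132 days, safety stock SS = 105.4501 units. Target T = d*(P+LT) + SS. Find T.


P + LT = 34.8014
d*(P+LT) = 198.7543 * 34.8014 = 6916.9279
T = 6916.9279 + 105.4501 = 7022.3780

7022.3780 units


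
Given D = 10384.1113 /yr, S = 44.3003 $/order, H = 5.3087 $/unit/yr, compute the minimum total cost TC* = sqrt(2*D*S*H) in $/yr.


2*D*S*H = 4884208.3406
TC* = sqrt(4884208.3406) = 2210.0245

2210.0245 $/yr


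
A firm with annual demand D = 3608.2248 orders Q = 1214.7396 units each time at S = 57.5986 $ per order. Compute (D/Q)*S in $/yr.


Number of orders = D/Q = 2.9704
Cost = 2.9704 * 57.5986 = 171.0891

171.0891 $/yr


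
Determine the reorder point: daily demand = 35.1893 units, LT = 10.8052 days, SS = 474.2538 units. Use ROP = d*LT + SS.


d*LT = 35.1893 * 10.8052 = 380.2274
ROP = 380.2274 + 474.2538 = 854.4812

854.4812 units


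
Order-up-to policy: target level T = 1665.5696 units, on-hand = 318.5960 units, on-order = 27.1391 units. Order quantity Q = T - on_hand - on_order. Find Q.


Inventory position = OH + OO = 318.5960 + 27.1391 = 345.7351
Q = 1665.5696 - 345.7351 = 1319.8345

1319.8345 units


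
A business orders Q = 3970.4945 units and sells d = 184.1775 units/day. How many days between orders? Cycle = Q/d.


Cycle = 3970.4945 / 184.1775 = 21.5580

21.5580 days


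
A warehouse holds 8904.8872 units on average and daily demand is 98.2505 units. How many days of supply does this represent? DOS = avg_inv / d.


DOS = 8904.8872 / 98.2505 = 90.6345

90.6345 days


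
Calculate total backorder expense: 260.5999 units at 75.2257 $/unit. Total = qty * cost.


Total = 260.5999 * 75.2257 = 19603.8099

19603.8099 $
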